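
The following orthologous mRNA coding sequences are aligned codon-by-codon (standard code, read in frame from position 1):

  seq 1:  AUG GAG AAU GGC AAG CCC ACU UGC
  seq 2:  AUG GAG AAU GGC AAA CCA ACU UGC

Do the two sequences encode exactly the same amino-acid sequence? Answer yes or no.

yes

Codon 1: AUG Met / AUG Met — identical.
Codon 2: GAG Glu / GAG Glu — identical.
Codon 3: AAU Asn / AAU Asn — identical.
Codon 4: GGC Gly / GGC Gly — identical.
Codon 5: AAG Lys / AAA Lys — synonymous.
Codon 6: CCC Pro / CCA Pro — synonymous.
Codon 7: ACU Thr / ACU Thr — identical.
Codon 8: UGC Cys / UGC Cys — identical.
Nonsynonymous differences: 0 → same protein.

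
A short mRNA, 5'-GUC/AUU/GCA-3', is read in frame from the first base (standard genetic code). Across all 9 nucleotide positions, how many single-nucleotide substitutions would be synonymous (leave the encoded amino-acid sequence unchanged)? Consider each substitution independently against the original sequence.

8

Codon 1 (GUC, Val): 3 synonymous substitutions.
Codon 2 (AUU, Ile): 2 synonymous substitutions.
Codon 3 (GCA, Ala): 3 synonymous substitutions.
Total: 3 + 2 + 3 = 8.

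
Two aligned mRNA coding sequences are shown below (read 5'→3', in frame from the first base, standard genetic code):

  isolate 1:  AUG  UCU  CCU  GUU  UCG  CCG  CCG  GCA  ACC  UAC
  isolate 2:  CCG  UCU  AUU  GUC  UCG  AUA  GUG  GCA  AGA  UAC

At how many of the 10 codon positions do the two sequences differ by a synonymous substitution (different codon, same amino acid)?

Codon 1: AUG Met / CCG Pro — nonsynonymous.
Codon 2: UCU Ser / UCU Ser — identical.
Codon 3: CCU Pro / AUU Ile — nonsynonymous.
Codon 4: GUU Val / GUC Val — synonymous.
Codon 5: UCG Ser / UCG Ser — identical.
Codon 6: CCG Pro / AUA Ile — nonsynonymous.
Codon 7: CCG Pro / GUG Val — nonsynonymous.
Codon 8: GCA Ala / GCA Ala — identical.
Codon 9: ACC Thr / AGA Arg — nonsynonymous.
Codon 10: UAC Tyr / UAC Tyr — identical.
Synonymous differences: 1.

1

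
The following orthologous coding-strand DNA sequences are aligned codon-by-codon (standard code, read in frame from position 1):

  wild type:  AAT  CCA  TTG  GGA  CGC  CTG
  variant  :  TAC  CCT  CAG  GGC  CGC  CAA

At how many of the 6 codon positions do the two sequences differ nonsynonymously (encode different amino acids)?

Codon 1: AAT Asn / TAC Tyr — nonsynonymous.
Codon 2: CCA Pro / CCT Pro — synonymous.
Codon 3: TTG Leu / CAG Gln — nonsynonymous.
Codon 4: GGA Gly / GGC Gly — synonymous.
Codon 5: CGC Arg / CGC Arg — identical.
Codon 6: CTG Leu / CAA Gln — nonsynonymous.
Nonsynonymous differences: 3.

3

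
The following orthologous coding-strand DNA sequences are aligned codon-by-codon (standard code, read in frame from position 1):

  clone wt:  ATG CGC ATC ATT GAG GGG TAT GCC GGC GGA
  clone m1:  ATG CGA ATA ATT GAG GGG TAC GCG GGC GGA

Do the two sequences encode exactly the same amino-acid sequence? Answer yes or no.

Codon 1: ATG Met / ATG Met — identical.
Codon 2: CGC Arg / CGA Arg — synonymous.
Codon 3: ATC Ile / ATA Ile — synonymous.
Codon 4: ATT Ile / ATT Ile — identical.
Codon 5: GAG Glu / GAG Glu — identical.
Codon 6: GGG Gly / GGG Gly — identical.
Codon 7: TAT Tyr / TAC Tyr — synonymous.
Codon 8: GCC Ala / GCG Ala — synonymous.
Codon 9: GGC Gly / GGC Gly — identical.
Codon 10: GGA Gly / GGA Gly — identical.
Nonsynonymous differences: 0 → same protein.

yes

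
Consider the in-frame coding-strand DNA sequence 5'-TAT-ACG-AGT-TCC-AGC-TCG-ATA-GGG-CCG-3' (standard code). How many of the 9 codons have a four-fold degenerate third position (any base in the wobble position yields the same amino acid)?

5

Codon 1 TAT (Tyr): third position 2-fold.
Codon 2 ACG (Thr): third position 4-fold.
Codon 3 AGT (Ser): third position 2-fold.
Codon 4 TCC (Ser): third position 4-fold.
Codon 5 AGC (Ser): third position 2-fold.
Codon 6 TCG (Ser): third position 4-fold.
Codon 7 ATA (Ile): third position 3-fold.
Codon 8 GGG (Gly): third position 4-fold.
Codon 9 CCG (Pro): third position 4-fold.
Four-fold degenerate third positions: 5.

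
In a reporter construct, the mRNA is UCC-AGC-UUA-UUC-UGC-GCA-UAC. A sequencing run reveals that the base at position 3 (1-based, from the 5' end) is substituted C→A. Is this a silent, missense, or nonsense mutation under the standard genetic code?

silent

Position 3 falls in codon 1: UCC → Ser.
After the substitution the codon is UCA → Ser.
Both encode Ser, so the change is synonymous.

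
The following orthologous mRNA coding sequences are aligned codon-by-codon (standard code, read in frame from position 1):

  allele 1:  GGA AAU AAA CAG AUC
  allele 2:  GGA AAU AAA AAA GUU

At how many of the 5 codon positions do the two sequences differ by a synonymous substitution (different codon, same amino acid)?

Codon 1: GGA Gly / GGA Gly — identical.
Codon 2: AAU Asn / AAU Asn — identical.
Codon 3: AAA Lys / AAA Lys — identical.
Codon 4: CAG Gln / AAA Lys — nonsynonymous.
Codon 5: AUC Ile / GUU Val — nonsynonymous.
Synonymous differences: 0.

0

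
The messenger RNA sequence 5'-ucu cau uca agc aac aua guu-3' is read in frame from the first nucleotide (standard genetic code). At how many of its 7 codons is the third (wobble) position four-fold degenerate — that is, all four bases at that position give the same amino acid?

3

Codon 1 UCU (Ser): third position 4-fold.
Codon 2 CAU (His): third position 2-fold.
Codon 3 UCA (Ser): third position 4-fold.
Codon 4 AGC (Ser): third position 2-fold.
Codon 5 AAC (Asn): third position 2-fold.
Codon 6 AUA (Ile): third position 3-fold.
Codon 7 GUU (Val): third position 4-fold.
Four-fold degenerate third positions: 3.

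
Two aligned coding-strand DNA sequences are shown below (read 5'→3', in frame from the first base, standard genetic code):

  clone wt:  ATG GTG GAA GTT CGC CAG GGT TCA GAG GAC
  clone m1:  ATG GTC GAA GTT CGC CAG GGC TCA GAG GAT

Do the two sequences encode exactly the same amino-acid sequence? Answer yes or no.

Codon 1: ATG Met / ATG Met — identical.
Codon 2: GTG Val / GTC Val — synonymous.
Codon 3: GAA Glu / GAA Glu — identical.
Codon 4: GTT Val / GTT Val — identical.
Codon 5: CGC Arg / CGC Arg — identical.
Codon 6: CAG Gln / CAG Gln — identical.
Codon 7: GGT Gly / GGC Gly — synonymous.
Codon 8: TCA Ser / TCA Ser — identical.
Codon 9: GAG Glu / GAG Glu — identical.
Codon 10: GAC Asp / GAT Asp — synonymous.
Nonsynonymous differences: 0 → same protein.

yes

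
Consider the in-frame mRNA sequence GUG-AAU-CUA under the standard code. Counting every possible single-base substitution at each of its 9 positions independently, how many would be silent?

8

Codon 1 (GUG, Val): 3 synonymous substitutions.
Codon 2 (AAU, Asn): 1 synonymous substitution.
Codon 3 (CUA, Leu): 4 synonymous substitutions.
Total: 3 + 1 + 4 = 8.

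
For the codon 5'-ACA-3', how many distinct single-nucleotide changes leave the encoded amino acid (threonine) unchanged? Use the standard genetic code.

Position 1: none → 0 synonymous.
Position 2: none → 0 synonymous.
Position 3: ACT, ACC, ACG → 3 synonymous.
Total: 0 + 0 + 3 = 3.

3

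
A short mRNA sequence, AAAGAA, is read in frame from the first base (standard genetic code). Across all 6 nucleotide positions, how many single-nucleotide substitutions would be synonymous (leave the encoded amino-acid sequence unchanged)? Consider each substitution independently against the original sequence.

Codon 1 (AAA, Lys): 1 synonymous substitution.
Codon 2 (GAA, Glu): 1 synonymous substitution.
Total: 1 + 1 = 2.

2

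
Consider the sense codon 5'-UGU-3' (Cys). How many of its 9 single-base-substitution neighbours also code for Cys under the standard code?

1

Position 1: none → 0 synonymous.
Position 2: none → 0 synonymous.
Position 3: UGC → 1 synonymous.
Total: 0 + 0 + 1 = 1.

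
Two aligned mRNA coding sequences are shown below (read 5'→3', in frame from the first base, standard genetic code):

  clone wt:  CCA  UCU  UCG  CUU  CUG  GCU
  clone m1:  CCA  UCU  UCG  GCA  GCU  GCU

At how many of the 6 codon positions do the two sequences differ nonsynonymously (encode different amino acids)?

2

Codon 1: CCA Pro / CCA Pro — identical.
Codon 2: UCU Ser / UCU Ser — identical.
Codon 3: UCG Ser / UCG Ser — identical.
Codon 4: CUU Leu / GCA Ala — nonsynonymous.
Codon 5: CUG Leu / GCU Ala — nonsynonymous.
Codon 6: GCU Ala / GCU Ala — identical.
Nonsynonymous differences: 2.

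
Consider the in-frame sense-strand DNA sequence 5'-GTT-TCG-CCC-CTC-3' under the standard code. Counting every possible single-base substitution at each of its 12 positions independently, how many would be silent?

12

Codon 1 (GTT, Val): 3 synonymous substitutions.
Codon 2 (TCG, Ser): 3 synonymous substitutions.
Codon 3 (CCC, Pro): 3 synonymous substitutions.
Codon 4 (CTC, Leu): 3 synonymous substitutions.
Total: 3 + 3 + 3 + 3 = 12.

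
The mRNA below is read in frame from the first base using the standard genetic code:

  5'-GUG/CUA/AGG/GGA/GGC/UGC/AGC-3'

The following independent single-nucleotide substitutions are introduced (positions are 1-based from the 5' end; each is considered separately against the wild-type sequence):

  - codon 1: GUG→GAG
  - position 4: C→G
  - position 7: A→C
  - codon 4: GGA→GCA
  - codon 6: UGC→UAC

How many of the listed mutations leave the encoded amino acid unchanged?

1

Codon 1: GUG (Val) → GAG (Glu) — missense.
Codon 2: CUA (Leu) → GUA (Val) — missense.
Codon 3: AGG (Arg) → CGG (Arg) — synonymous.
Codon 4: GGA (Gly) → GCA (Ala) — missense.
Codon 6: UGC (Cys) → UAC (Tyr) — missense.
Synonymous: 1 of 5.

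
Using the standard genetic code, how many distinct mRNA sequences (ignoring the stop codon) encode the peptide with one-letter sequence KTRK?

96

Lys: 2 codons.
Thr: 4 codons.
Arg: 6 codons.
Lys: 2 codons.
2 × 4 × 6 × 2 = 96.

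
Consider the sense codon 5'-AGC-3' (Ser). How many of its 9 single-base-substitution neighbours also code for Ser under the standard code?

1

Position 1: none → 0 synonymous.
Position 2: none → 0 synonymous.
Position 3: AGU → 1 synonymous.
Total: 0 + 0 + 1 = 1.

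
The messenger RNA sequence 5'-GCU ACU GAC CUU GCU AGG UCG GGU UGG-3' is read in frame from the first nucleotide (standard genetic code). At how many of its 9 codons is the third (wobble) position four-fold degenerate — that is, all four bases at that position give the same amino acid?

6

Codon 1 GCU (Ala): third position 4-fold.
Codon 2 ACU (Thr): third position 4-fold.
Codon 3 GAC (Asp): third position 2-fold.
Codon 4 CUU (Leu): third position 4-fold.
Codon 5 GCU (Ala): third position 4-fold.
Codon 6 AGG (Arg): third position 2-fold.
Codon 7 UCG (Ser): third position 4-fold.
Codon 8 GGU (Gly): third position 4-fold.
Codon 9 UGG (Trp): third position 1-fold.
Four-fold degenerate third positions: 6.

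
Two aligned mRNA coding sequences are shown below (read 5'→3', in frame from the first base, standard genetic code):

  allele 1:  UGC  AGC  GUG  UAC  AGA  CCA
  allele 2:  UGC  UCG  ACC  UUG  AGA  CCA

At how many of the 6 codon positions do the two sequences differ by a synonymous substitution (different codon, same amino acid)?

Codon 1: UGC Cys / UGC Cys — identical.
Codon 2: AGC Ser / UCG Ser — synonymous.
Codon 3: GUG Val / ACC Thr — nonsynonymous.
Codon 4: UAC Tyr / UUG Leu — nonsynonymous.
Codon 5: AGA Arg / AGA Arg — identical.
Codon 6: CCA Pro / CCA Pro — identical.
Synonymous differences: 1.

1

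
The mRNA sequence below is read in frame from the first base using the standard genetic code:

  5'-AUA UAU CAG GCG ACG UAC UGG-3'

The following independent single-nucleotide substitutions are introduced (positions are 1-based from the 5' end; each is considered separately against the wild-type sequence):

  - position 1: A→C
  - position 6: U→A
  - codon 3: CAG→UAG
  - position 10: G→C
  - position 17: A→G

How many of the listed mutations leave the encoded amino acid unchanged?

Codon 1: AUA (Ile) → CUA (Leu) — missense.
Codon 2: UAU (Tyr) → UAA (Stop) — nonsense.
Codon 3: CAG (Gln) → UAG (Stop) — nonsense.
Codon 4: GCG (Ala) → CCG (Pro) — missense.
Codon 6: UAC (Tyr) → UGC (Cys) — missense.
Synonymous: 0 of 5.

0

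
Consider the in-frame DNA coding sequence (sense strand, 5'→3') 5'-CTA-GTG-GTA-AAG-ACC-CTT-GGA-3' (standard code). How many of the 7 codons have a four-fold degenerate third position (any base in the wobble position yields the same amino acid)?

Codon 1 CTA (Leu): third position 4-fold.
Codon 2 GTG (Val): third position 4-fold.
Codon 3 GTA (Val): third position 4-fold.
Codon 4 AAG (Lys): third position 2-fold.
Codon 5 ACC (Thr): third position 4-fold.
Codon 6 CTT (Leu): third position 4-fold.
Codon 7 GGA (Gly): third position 4-fold.
Four-fold degenerate third positions: 6.

6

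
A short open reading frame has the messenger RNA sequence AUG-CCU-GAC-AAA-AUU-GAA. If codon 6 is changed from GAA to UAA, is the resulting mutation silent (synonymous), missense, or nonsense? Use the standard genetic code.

Position 16 falls in codon 6: GAA → Glu.
After the substitution the codon is UAA → Stop.
The new codon is a stop codon, so this is a nonsense mutation.

nonsense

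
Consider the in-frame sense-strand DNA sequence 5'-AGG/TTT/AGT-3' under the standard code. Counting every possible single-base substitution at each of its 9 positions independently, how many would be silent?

4

Codon 1 (AGG, Arg): 2 synonymous substitutions.
Codon 2 (TTT, Phe): 1 synonymous substitution.
Codon 3 (AGT, Ser): 1 synonymous substitution.
Total: 2 + 1 + 1 = 4.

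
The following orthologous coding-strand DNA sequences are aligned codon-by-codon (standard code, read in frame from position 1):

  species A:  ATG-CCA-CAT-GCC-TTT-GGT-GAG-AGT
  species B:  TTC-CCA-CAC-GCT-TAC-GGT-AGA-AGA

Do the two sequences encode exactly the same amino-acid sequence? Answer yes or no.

no

Codon 1: ATG Met / TTC Phe — nonsynonymous.
Codon 2: CCA Pro / CCA Pro — identical.
Codon 3: CAT His / CAC His — synonymous.
Codon 4: GCC Ala / GCT Ala — synonymous.
Codon 5: TTT Phe / TAC Tyr — nonsynonymous.
Codon 6: GGT Gly / GGT Gly — identical.
Codon 7: GAG Glu / AGA Arg — nonsynonymous.
Codon 8: AGT Ser / AGA Arg — nonsynonymous.
Nonsynonymous differences: 4 → different protein.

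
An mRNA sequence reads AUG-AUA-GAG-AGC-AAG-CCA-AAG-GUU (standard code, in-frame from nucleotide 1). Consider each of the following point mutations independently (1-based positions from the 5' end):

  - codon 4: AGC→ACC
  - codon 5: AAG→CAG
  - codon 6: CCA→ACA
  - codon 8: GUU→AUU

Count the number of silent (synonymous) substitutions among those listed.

0

Codon 4: AGC (Ser) → ACC (Thr) — missense.
Codon 5: AAG (Lys) → CAG (Gln) — missense.
Codon 6: CCA (Pro) → ACA (Thr) — missense.
Codon 8: GUU (Val) → AUU (Ile) — missense.
Synonymous: 0 of 4.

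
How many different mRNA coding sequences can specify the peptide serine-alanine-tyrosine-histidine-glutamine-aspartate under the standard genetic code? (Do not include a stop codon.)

Ser: 6 codons.
Ala: 4 codons.
Tyr: 2 codons.
His: 2 codons.
Gln: 2 codons.
Asp: 2 codons.
6 × 4 × 2 × 2 × 2 × 2 = 384.

384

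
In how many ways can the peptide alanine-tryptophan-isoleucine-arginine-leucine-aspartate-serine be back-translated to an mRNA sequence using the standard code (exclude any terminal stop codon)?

5184

Ala: 4 codons.
Trp: 1 codon.
Ile: 3 codons.
Arg: 6 codons.
Leu: 6 codons.
Asp: 2 codons.
Ser: 6 codons.
4 × 1 × 3 × 6 × 6 × 2 × 6 = 5184.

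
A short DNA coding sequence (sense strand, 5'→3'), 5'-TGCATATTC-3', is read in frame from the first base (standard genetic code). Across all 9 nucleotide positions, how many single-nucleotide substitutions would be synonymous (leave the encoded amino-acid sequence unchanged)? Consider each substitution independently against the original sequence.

4

Codon 1 (TGC, Cys): 1 synonymous substitution.
Codon 2 (ATA, Ile): 2 synonymous substitutions.
Codon 3 (TTC, Phe): 1 synonymous substitution.
Total: 1 + 2 + 1 = 4.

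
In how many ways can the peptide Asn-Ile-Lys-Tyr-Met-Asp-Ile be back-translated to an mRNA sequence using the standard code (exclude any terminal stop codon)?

144

Asn: 2 codons.
Ile: 3 codons.
Lys: 2 codons.
Tyr: 2 codons.
Met: 1 codon.
Asp: 2 codons.
Ile: 3 codons.
2 × 3 × 2 × 2 × 1 × 2 × 3 = 144.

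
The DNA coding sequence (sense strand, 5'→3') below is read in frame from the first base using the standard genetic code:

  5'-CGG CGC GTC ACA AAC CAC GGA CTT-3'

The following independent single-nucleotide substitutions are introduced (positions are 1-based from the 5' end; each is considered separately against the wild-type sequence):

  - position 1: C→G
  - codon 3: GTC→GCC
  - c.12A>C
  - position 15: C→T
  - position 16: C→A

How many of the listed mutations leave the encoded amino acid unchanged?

2

Codon 1: CGG (Arg) → GGG (Gly) — missense.
Codon 3: GTC (Val) → GCC (Ala) — missense.
Codon 4: ACA (Thr) → ACC (Thr) — synonymous.
Codon 5: AAC (Asn) → AAT (Asn) — synonymous.
Codon 6: CAC (His) → AAC (Asn) — missense.
Synonymous: 2 of 5.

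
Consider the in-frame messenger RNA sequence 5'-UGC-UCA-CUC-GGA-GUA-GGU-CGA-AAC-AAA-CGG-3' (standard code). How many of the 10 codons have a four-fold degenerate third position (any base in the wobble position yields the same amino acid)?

7

Codon 1 UGC (Cys): third position 2-fold.
Codon 2 UCA (Ser): third position 4-fold.
Codon 3 CUC (Leu): third position 4-fold.
Codon 4 GGA (Gly): third position 4-fold.
Codon 5 GUA (Val): third position 4-fold.
Codon 6 GGU (Gly): third position 4-fold.
Codon 7 CGA (Arg): third position 4-fold.
Codon 8 AAC (Asn): third position 2-fold.
Codon 9 AAA (Lys): third position 2-fold.
Codon 10 CGG (Arg): third position 4-fold.
Four-fold degenerate third positions: 7.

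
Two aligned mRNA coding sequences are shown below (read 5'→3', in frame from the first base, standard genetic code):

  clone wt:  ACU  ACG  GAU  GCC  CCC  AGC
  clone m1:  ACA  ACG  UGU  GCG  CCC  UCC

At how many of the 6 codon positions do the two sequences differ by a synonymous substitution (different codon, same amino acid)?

Codon 1: ACU Thr / ACA Thr — synonymous.
Codon 2: ACG Thr / ACG Thr — identical.
Codon 3: GAU Asp / UGU Cys — nonsynonymous.
Codon 4: GCC Ala / GCG Ala — synonymous.
Codon 5: CCC Pro / CCC Pro — identical.
Codon 6: AGC Ser / UCC Ser — synonymous.
Synonymous differences: 3.

3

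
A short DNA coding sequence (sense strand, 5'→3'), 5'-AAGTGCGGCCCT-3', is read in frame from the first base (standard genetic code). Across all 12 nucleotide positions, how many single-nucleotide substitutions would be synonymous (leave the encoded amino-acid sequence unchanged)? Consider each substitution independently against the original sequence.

8

Codon 1 (AAG, Lys): 1 synonymous substitution.
Codon 2 (TGC, Cys): 1 synonymous substitution.
Codon 3 (GGC, Gly): 3 synonymous substitutions.
Codon 4 (CCT, Pro): 3 synonymous substitutions.
Total: 1 + 1 + 3 + 3 = 8.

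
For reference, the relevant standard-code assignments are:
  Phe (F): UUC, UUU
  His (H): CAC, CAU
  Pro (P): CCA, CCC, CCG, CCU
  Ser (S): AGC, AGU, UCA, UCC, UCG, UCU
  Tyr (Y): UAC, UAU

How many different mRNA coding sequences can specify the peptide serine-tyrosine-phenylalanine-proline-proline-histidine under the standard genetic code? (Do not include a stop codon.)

Ser: 6 codons.
Tyr: 2 codons.
Phe: 2 codons.
Pro: 4 codons.
Pro: 4 codons.
His: 2 codons.
6 × 2 × 2 × 4 × 4 × 2 = 768.

768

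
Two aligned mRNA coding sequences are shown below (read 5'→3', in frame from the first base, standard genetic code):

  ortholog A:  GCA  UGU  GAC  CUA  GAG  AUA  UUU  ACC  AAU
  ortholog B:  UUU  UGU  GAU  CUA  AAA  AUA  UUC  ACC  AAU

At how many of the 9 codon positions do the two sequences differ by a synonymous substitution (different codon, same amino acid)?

Codon 1: GCA Ala / UUU Phe — nonsynonymous.
Codon 2: UGU Cys / UGU Cys — identical.
Codon 3: GAC Asp / GAU Asp — synonymous.
Codon 4: CUA Leu / CUA Leu — identical.
Codon 5: GAG Glu / AAA Lys — nonsynonymous.
Codon 6: AUA Ile / AUA Ile — identical.
Codon 7: UUU Phe / UUC Phe — synonymous.
Codon 8: ACC Thr / ACC Thr — identical.
Codon 9: AAU Asn / AAU Asn — identical.
Synonymous differences: 2.

2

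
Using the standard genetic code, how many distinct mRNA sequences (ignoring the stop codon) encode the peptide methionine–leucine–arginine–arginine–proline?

864

Met: 1 codon.
Leu: 6 codons.
Arg: 6 codons.
Arg: 6 codons.
Pro: 4 codons.
1 × 6 × 6 × 6 × 4 = 864.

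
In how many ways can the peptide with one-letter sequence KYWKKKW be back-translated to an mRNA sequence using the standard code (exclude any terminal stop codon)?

Lys: 2 codons.
Tyr: 2 codons.
Trp: 1 codon.
Lys: 2 codons.
Lys: 2 codons.
Lys: 2 codons.
Trp: 1 codon.
2 × 2 × 1 × 2 × 2 × 2 × 1 = 32.

32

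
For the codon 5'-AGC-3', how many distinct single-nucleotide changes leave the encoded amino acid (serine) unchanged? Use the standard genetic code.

Position 1: none → 0 synonymous.
Position 2: none → 0 synonymous.
Position 3: AGU → 1 synonymous.
Total: 0 + 0 + 1 = 1.

1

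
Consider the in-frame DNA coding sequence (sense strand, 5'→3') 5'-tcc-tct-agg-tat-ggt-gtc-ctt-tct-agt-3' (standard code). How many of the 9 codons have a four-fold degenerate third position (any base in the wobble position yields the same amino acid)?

Codon 1 TCC (Ser): third position 4-fold.
Codon 2 TCT (Ser): third position 4-fold.
Codon 3 AGG (Arg): third position 2-fold.
Codon 4 TAT (Tyr): third position 2-fold.
Codon 5 GGT (Gly): third position 4-fold.
Codon 6 GTC (Val): third position 4-fold.
Codon 7 CTT (Leu): third position 4-fold.
Codon 8 TCT (Ser): third position 4-fold.
Codon 9 AGT (Ser): third position 2-fold.
Four-fold degenerate third positions: 6.

6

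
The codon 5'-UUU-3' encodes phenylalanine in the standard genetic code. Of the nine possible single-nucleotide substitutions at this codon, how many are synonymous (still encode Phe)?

1

Position 1: none → 0 synonymous.
Position 2: none → 0 synonymous.
Position 3: UUC → 1 synonymous.
Total: 0 + 0 + 1 = 1.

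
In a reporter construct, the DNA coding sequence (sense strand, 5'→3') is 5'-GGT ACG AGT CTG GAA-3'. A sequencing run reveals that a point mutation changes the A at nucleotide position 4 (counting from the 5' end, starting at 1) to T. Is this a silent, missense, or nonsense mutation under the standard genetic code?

Position 4 falls in codon 2: ACG → Thr.
After the substitution the codon is TCG → Ser.
Thr ≠ Ser, so this is a missense mutation.

missense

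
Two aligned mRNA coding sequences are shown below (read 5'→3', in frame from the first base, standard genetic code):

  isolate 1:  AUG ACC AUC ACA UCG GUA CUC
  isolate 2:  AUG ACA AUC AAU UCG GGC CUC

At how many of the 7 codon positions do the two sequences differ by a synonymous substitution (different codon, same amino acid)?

1

Codon 1: AUG Met / AUG Met — identical.
Codon 2: ACC Thr / ACA Thr — synonymous.
Codon 3: AUC Ile / AUC Ile — identical.
Codon 4: ACA Thr / AAU Asn — nonsynonymous.
Codon 5: UCG Ser / UCG Ser — identical.
Codon 6: GUA Val / GGC Gly — nonsynonymous.
Codon 7: CUC Leu / CUC Leu — identical.
Synonymous differences: 1.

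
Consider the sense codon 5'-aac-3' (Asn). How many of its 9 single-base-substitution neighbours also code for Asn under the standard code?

Position 1: none → 0 synonymous.
Position 2: none → 0 synonymous.
Position 3: AAT → 1 synonymous.
Total: 0 + 0 + 1 = 1.

1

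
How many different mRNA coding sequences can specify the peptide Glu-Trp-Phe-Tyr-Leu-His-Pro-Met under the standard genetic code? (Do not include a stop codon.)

Glu: 2 codons.
Trp: 1 codon.
Phe: 2 codons.
Tyr: 2 codons.
Leu: 6 codons.
His: 2 codons.
Pro: 4 codons.
Met: 1 codon.
2 × 1 × 2 × 2 × 6 × 2 × 4 × 1 = 384.

384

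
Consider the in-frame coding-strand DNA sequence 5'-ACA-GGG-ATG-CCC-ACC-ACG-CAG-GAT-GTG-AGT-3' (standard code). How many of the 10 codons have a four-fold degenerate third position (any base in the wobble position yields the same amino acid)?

6

Codon 1 ACA (Thr): third position 4-fold.
Codon 2 GGG (Gly): third position 4-fold.
Codon 3 ATG (Met): third position 1-fold.
Codon 4 CCC (Pro): third position 4-fold.
Codon 5 ACC (Thr): third position 4-fold.
Codon 6 ACG (Thr): third position 4-fold.
Codon 7 CAG (Gln): third position 2-fold.
Codon 8 GAT (Asp): third position 2-fold.
Codon 9 GTG (Val): third position 4-fold.
Codon 10 AGT (Ser): third position 2-fold.
Four-fold degenerate third positions: 6.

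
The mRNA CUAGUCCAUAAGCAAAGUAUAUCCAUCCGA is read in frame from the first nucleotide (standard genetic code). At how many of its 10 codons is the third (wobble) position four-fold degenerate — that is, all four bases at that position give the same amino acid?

Codon 1 CUA (Leu): third position 4-fold.
Codon 2 GUC (Val): third position 4-fold.
Codon 3 CAU (His): third position 2-fold.
Codon 4 AAG (Lys): third position 2-fold.
Codon 5 CAA (Gln): third position 2-fold.
Codon 6 AGU (Ser): third position 2-fold.
Codon 7 AUA (Ile): third position 3-fold.
Codon 8 UCC (Ser): third position 4-fold.
Codon 9 AUC (Ile): third position 3-fold.
Codon 10 CGA (Arg): third position 4-fold.
Four-fold degenerate third positions: 4.

4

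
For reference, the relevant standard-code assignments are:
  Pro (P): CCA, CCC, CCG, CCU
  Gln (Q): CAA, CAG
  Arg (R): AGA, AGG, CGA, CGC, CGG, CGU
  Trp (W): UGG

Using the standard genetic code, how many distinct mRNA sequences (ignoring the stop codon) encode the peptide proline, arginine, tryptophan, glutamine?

48

Pro: 4 codons.
Arg: 6 codons.
Trp: 1 codon.
Gln: 2 codons.
4 × 6 × 1 × 2 = 48.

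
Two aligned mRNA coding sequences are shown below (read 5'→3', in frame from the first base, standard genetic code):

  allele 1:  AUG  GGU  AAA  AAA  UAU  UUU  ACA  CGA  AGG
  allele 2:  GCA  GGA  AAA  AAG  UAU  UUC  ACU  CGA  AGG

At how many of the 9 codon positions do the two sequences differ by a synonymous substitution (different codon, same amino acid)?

Codon 1: AUG Met / GCA Ala — nonsynonymous.
Codon 2: GGU Gly / GGA Gly — synonymous.
Codon 3: AAA Lys / AAA Lys — identical.
Codon 4: AAA Lys / AAG Lys — synonymous.
Codon 5: UAU Tyr / UAU Tyr — identical.
Codon 6: UUU Phe / UUC Phe — synonymous.
Codon 7: ACA Thr / ACU Thr — synonymous.
Codon 8: CGA Arg / CGA Arg — identical.
Codon 9: AGG Arg / AGG Arg — identical.
Synonymous differences: 4.

4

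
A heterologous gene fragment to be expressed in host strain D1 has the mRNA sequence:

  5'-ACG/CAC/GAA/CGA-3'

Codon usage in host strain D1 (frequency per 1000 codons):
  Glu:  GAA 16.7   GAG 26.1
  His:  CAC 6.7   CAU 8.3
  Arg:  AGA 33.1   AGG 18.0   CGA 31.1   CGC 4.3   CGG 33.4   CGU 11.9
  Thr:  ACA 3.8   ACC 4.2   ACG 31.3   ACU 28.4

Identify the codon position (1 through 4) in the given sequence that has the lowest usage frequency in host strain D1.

2

Codon 1 ACG (Thr): 31.3 per 1000.
Codon 2 CAC (His): 6.7 per 1000.
Codon 3 GAA (Glu): 16.7 per 1000.
Codon 4 CGA (Arg): 31.1 per 1000.
Lowest frequency is 6.7 at codon 2.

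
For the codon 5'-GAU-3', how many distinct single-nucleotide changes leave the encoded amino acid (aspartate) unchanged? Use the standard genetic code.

Position 1: none → 0 synonymous.
Position 2: none → 0 synonymous.
Position 3: GAC → 1 synonymous.
Total: 0 + 0 + 1 = 1.

1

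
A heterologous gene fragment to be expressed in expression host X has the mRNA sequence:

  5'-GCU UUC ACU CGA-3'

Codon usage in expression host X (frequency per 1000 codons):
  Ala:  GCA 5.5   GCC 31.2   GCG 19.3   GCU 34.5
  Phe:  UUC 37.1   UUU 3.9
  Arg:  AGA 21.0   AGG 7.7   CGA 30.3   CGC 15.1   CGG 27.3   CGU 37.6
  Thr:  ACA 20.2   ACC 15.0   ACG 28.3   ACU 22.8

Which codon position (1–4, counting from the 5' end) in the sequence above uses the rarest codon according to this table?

3

Codon 1 GCU (Ala): 34.5 per 1000.
Codon 2 UUC (Phe): 37.1 per 1000.
Codon 3 ACU (Thr): 22.8 per 1000.
Codon 4 CGA (Arg): 30.3 per 1000.
Lowest frequency is 22.8 at codon 3.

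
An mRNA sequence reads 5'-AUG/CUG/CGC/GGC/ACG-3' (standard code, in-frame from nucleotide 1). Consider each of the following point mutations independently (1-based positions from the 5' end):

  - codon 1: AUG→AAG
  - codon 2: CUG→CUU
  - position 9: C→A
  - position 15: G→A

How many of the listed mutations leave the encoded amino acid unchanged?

3

Codon 1: AUG (Met) → AAG (Lys) — missense.
Codon 2: CUG (Leu) → CUU (Leu) — synonymous.
Codon 3: CGC (Arg) → CGA (Arg) — synonymous.
Codon 5: ACG (Thr) → ACA (Thr) — synonymous.
Synonymous: 3 of 4.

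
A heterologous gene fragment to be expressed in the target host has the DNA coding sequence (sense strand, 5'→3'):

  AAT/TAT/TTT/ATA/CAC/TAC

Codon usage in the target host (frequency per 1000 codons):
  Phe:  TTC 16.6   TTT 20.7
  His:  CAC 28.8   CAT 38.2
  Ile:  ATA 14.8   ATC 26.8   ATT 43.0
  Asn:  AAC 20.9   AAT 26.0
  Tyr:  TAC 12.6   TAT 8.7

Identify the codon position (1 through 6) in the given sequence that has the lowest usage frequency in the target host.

2

Codon 1 AAT (Asn): 26.0 per 1000.
Codon 2 TAT (Tyr): 8.7 per 1000.
Codon 3 TTT (Phe): 20.7 per 1000.
Codon 4 ATA (Ile): 14.8 per 1000.
Codon 5 CAC (His): 28.8 per 1000.
Codon 6 TAC (Tyr): 12.6 per 1000.
Lowest frequency is 8.7 at codon 2.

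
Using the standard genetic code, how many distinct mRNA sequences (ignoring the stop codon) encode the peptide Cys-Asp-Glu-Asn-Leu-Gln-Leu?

1152

Cys: 2 codons.
Asp: 2 codons.
Glu: 2 codons.
Asn: 2 codons.
Leu: 6 codons.
Gln: 2 codons.
Leu: 6 codons.
2 × 2 × 2 × 2 × 6 × 2 × 6 = 1152.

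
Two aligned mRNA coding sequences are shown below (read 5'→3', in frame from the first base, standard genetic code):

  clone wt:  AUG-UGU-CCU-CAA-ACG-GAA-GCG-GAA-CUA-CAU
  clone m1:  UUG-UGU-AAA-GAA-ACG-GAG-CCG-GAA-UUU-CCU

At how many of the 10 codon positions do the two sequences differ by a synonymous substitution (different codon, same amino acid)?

Codon 1: AUG Met / UUG Leu — nonsynonymous.
Codon 2: UGU Cys / UGU Cys — identical.
Codon 3: CCU Pro / AAA Lys — nonsynonymous.
Codon 4: CAA Gln / GAA Glu — nonsynonymous.
Codon 5: ACG Thr / ACG Thr — identical.
Codon 6: GAA Glu / GAG Glu — synonymous.
Codon 7: GCG Ala / CCG Pro — nonsynonymous.
Codon 8: GAA Glu / GAA Glu — identical.
Codon 9: CUA Leu / UUU Phe — nonsynonymous.
Codon 10: CAU His / CCU Pro — nonsynonymous.
Synonymous differences: 1.

1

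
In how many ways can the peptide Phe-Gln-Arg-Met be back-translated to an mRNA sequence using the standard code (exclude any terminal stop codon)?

24

Phe: 2 codons.
Gln: 2 codons.
Arg: 6 codons.
Met: 1 codon.
2 × 2 × 6 × 1 = 24.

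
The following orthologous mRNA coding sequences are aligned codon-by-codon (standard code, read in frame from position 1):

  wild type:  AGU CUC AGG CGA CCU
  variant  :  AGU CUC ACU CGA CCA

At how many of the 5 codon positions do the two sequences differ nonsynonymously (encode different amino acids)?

1

Codon 1: AGU Ser / AGU Ser — identical.
Codon 2: CUC Leu / CUC Leu — identical.
Codon 3: AGG Arg / ACU Thr — nonsynonymous.
Codon 4: CGA Arg / CGA Arg — identical.
Codon 5: CCU Pro / CCA Pro — synonymous.
Nonsynonymous differences: 1.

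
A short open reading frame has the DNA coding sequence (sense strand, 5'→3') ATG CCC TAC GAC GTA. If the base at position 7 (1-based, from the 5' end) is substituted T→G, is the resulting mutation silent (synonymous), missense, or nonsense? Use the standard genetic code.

missense

Position 7 falls in codon 3: TAC → Tyr.
After the substitution the codon is GAC → Asp.
Tyr ≠ Asp, so this is a missense mutation.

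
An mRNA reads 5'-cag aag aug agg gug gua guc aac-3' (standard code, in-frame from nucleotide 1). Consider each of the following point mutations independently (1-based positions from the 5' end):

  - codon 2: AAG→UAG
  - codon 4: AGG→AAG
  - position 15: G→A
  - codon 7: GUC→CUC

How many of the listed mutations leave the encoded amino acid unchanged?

1

Codon 2: AAG (Lys) → UAG (Stop) — nonsense.
Codon 4: AGG (Arg) → AAG (Lys) — missense.
Codon 5: GUG (Val) → GUA (Val) — synonymous.
Codon 7: GUC (Val) → CUC (Leu) — missense.
Synonymous: 1 of 4.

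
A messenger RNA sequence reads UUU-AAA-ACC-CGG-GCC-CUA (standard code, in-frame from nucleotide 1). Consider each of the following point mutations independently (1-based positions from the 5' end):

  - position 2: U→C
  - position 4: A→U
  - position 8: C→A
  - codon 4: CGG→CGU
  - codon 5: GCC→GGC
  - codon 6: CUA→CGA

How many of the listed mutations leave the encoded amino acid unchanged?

Codon 1: UUU (Phe) → UCU (Ser) — missense.
Codon 2: AAA (Lys) → UAA (Stop) — nonsense.
Codon 3: ACC (Thr) → AAC (Asn) — missense.
Codon 4: CGG (Arg) → CGU (Arg) — synonymous.
Codon 5: GCC (Ala) → GGC (Gly) — missense.
Codon 6: CUA (Leu) → CGA (Arg) — missense.
Synonymous: 1 of 6.

1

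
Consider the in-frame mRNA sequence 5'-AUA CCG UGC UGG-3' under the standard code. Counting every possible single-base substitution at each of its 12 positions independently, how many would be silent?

6

Codon 1 (AUA, Ile): 2 synonymous substitutions.
Codon 2 (CCG, Pro): 3 synonymous substitutions.
Codon 3 (UGC, Cys): 1 synonymous substitution.
Codon 4 (UGG, Trp): 0 synonymous substitutions.
Total: 2 + 3 + 1 + 0 = 6.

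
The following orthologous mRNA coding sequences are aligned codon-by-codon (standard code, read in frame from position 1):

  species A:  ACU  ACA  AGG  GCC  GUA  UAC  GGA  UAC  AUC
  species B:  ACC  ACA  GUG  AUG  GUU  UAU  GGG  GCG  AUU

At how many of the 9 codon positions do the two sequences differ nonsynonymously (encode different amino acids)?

3

Codon 1: ACU Thr / ACC Thr — synonymous.
Codon 2: ACA Thr / ACA Thr — identical.
Codon 3: AGG Arg / GUG Val — nonsynonymous.
Codon 4: GCC Ala / AUG Met — nonsynonymous.
Codon 5: GUA Val / GUU Val — synonymous.
Codon 6: UAC Tyr / UAU Tyr — synonymous.
Codon 7: GGA Gly / GGG Gly — synonymous.
Codon 8: UAC Tyr / GCG Ala — nonsynonymous.
Codon 9: AUC Ile / AUU Ile — synonymous.
Nonsynonymous differences: 3.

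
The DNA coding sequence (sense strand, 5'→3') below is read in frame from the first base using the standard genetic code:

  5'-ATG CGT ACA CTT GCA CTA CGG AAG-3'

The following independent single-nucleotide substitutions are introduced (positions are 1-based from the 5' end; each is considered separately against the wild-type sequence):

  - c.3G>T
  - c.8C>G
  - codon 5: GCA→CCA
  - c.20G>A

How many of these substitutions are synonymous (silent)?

0

Codon 1: ATG (Met) → ATT (Ile) — missense.
Codon 3: ACA (Thr) → AGA (Arg) — missense.
Codon 5: GCA (Ala) → CCA (Pro) — missense.
Codon 7: CGG (Arg) → CAG (Gln) — missense.
Synonymous: 0 of 4.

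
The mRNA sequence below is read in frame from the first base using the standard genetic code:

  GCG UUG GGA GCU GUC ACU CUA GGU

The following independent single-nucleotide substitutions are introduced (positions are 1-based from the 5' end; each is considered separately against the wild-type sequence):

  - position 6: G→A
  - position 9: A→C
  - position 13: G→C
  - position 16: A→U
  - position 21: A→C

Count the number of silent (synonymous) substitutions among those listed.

3

Codon 2: UUG (Leu) → UUA (Leu) — synonymous.
Codon 3: GGA (Gly) → GGC (Gly) — synonymous.
Codon 5: GUC (Val) → CUC (Leu) — missense.
Codon 6: ACU (Thr) → UCU (Ser) — missense.
Codon 7: CUA (Leu) → CUC (Leu) — synonymous.
Synonymous: 3 of 5.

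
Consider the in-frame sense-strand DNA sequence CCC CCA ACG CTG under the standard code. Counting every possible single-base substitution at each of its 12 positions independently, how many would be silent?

Codon 1 (CCC, Pro): 3 synonymous substitutions.
Codon 2 (CCA, Pro): 3 synonymous substitutions.
Codon 3 (ACG, Thr): 3 synonymous substitutions.
Codon 4 (CTG, Leu): 4 synonymous substitutions.
Total: 3 + 3 + 3 + 4 = 13.

13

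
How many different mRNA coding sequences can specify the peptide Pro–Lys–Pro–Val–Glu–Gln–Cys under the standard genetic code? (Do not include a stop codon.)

Pro: 4 codons.
Lys: 2 codons.
Pro: 4 codons.
Val: 4 codons.
Glu: 2 codons.
Gln: 2 codons.
Cys: 2 codons.
4 × 2 × 4 × 4 × 2 × 2 × 2 = 1024.

1024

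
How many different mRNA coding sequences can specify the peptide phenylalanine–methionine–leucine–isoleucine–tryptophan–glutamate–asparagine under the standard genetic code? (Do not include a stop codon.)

144

Phe: 2 codons.
Met: 1 codon.
Leu: 6 codons.
Ile: 3 codons.
Trp: 1 codon.
Glu: 2 codons.
Asn: 2 codons.
2 × 1 × 6 × 3 × 1 × 2 × 2 = 144.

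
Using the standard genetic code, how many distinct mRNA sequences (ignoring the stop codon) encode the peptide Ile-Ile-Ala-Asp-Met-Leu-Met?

Ile: 3 codons.
Ile: 3 codons.
Ala: 4 codons.
Asp: 2 codons.
Met: 1 codon.
Leu: 6 codons.
Met: 1 codon.
3 × 3 × 4 × 2 × 1 × 6 × 1 = 432.

432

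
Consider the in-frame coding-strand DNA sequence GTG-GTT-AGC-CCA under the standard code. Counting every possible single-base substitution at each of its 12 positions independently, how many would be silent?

Codon 1 (GTG, Val): 3 synonymous substitutions.
Codon 2 (GTT, Val): 3 synonymous substitutions.
Codon 3 (AGC, Ser): 1 synonymous substitution.
Codon 4 (CCA, Pro): 3 synonymous substitutions.
Total: 3 + 3 + 1 + 3 = 10.

10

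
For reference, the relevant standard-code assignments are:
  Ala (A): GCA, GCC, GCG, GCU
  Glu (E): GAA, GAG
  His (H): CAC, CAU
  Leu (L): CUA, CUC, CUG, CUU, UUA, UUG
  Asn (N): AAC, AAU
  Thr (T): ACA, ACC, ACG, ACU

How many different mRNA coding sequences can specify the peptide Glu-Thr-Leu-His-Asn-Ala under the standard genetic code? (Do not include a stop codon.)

Glu: 2 codons.
Thr: 4 codons.
Leu: 6 codons.
His: 2 codons.
Asn: 2 codons.
Ala: 4 codons.
2 × 4 × 6 × 2 × 2 × 4 = 768.

768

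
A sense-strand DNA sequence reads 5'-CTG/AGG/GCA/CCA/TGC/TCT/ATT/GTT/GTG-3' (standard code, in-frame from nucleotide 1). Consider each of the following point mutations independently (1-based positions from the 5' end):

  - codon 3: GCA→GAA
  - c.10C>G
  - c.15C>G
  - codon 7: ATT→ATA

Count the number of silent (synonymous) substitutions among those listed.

Codon 3: GCA (Ala) → GAA (Glu) — missense.
Codon 4: CCA (Pro) → GCA (Ala) — missense.
Codon 5: TGC (Cys) → TGG (Trp) — missense.
Codon 7: ATT (Ile) → ATA (Ile) — synonymous.
Synonymous: 1 of 4.

1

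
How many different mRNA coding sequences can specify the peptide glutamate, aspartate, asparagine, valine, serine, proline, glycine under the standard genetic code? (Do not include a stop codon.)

3072

Glu: 2 codons.
Asp: 2 codons.
Asn: 2 codons.
Val: 4 codons.
Ser: 6 codons.
Pro: 4 codons.
Gly: 4 codons.
2 × 2 × 2 × 4 × 6 × 4 × 4 = 3072.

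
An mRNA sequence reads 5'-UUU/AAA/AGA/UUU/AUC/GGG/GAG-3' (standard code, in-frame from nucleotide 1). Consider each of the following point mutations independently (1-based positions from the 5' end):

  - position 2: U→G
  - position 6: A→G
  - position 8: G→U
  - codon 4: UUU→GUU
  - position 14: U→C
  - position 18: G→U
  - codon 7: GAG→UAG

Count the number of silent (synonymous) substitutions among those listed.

2

Codon 1: UUU (Phe) → UGU (Cys) — missense.
Codon 2: AAA (Lys) → AAG (Lys) — synonymous.
Codon 3: AGA (Arg) → AUA (Ile) — missense.
Codon 4: UUU (Phe) → GUU (Val) — missense.
Codon 5: AUC (Ile) → ACC (Thr) — missense.
Codon 6: GGG (Gly) → GGU (Gly) — synonymous.
Codon 7: GAG (Glu) → UAG (Stop) — nonsense.
Synonymous: 2 of 7.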